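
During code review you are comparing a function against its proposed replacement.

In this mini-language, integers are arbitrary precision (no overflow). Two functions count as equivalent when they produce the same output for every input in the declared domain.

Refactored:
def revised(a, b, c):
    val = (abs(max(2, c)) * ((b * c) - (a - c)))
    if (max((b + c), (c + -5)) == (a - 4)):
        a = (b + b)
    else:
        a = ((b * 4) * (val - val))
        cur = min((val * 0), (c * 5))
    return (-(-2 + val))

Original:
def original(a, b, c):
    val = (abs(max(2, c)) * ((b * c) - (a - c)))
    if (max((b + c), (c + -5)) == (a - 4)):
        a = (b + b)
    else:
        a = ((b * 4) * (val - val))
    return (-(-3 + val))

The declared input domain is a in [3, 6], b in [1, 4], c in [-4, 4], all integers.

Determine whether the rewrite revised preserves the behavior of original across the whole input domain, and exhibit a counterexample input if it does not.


The rewrite breaks on a=3, b=1, c=-4, where the results are 25 and 24.
original: val := -22 | (max((b + c), (c + -5)) == (a - 4)): false | a := 0 | result 25
revised: val := -22 | (max((b + c), (c + -5)) == (a - 4)): false | a := 0 | cur := -20 | result 24
verdict: not equivalent; witness: a=3, b=1, c=-4


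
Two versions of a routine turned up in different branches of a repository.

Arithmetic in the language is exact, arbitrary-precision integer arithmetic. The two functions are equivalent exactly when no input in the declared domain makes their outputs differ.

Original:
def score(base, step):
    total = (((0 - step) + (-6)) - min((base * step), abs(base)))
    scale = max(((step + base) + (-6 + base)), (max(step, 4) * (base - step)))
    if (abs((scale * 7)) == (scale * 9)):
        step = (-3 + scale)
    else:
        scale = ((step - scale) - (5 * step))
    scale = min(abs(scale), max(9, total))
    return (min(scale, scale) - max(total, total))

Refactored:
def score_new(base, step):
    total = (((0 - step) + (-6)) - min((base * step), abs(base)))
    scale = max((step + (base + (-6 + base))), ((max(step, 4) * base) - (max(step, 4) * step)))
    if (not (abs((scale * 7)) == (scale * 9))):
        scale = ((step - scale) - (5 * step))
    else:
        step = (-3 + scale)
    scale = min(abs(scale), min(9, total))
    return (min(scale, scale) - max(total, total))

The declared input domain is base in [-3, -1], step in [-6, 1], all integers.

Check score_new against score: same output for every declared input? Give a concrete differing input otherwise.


The rewrite breaks on base=-3, step=-6, where the results are 12 and 0.
score: total=-3, then scale=12, then (abs((scale * 7)) == (scale * 9)) is false, then scale=12, then scale=9, then returns 12
score_new: total=-3, then scale=12, then (not (abs((scale * 7)) == (scale * 9))) is true, then scale=12, then scale=-3, then returns 0
verdict: not equivalent; witness: base=-3, step=-6


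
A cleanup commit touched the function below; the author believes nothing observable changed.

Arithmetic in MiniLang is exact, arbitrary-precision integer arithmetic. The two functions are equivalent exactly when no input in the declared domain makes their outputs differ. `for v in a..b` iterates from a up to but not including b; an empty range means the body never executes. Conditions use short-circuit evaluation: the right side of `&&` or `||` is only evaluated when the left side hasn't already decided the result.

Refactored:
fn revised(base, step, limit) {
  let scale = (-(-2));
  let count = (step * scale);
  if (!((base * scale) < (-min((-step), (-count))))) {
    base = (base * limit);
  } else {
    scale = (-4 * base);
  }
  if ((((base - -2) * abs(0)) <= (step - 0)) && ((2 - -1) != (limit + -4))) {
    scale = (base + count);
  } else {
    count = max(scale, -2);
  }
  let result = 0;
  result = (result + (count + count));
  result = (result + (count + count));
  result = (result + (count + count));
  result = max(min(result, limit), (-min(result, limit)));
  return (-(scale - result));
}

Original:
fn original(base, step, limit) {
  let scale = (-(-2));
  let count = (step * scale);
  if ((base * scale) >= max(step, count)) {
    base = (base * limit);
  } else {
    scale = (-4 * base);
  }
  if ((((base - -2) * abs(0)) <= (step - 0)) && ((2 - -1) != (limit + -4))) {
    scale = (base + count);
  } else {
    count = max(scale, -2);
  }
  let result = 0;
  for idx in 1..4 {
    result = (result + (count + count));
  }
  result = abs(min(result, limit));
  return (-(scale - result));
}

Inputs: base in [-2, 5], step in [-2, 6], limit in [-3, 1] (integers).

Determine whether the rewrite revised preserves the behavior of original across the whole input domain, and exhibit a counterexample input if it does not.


The two are interchangeable: statement counts differ, loop structure differs, min/max/abs usage differs, boolean connective usage differs, comparison usage differs, arithmetic usage differs, local variable names differ, and every declared input agrees.
As a probe, take base=1, step=0, limit=0: original runs scale := 2 | count := 0 | ((base * scale) >= max(step, count)): true | base := 0 | ((((base - -2) * abs(0)) <= (step - 0)) && ((2 - -1) != (limit + -4))): true | scale := 0 | result := 0 | iter idx=1: | result := 0 | iter idx=2: | result := 0 | iter idx=3: | result := 0 | result := 0 | result 0; revised runs scale := 2 | count := 0 | (!((base * scale) < (-min((-step), (-count))))): true | base := 0 | ((((base - -2) * abs(0)) <= (step - 0)) && ((2 - -1) != (limit + -4))): true | scale := 0 | result := 0 | result := 0 | result := 0 | result := 0 | result := 0 | result 0; both end at 0.
An exhaustive pass over the 360 declared inputs shows identical outputs.
verdict: equivalent


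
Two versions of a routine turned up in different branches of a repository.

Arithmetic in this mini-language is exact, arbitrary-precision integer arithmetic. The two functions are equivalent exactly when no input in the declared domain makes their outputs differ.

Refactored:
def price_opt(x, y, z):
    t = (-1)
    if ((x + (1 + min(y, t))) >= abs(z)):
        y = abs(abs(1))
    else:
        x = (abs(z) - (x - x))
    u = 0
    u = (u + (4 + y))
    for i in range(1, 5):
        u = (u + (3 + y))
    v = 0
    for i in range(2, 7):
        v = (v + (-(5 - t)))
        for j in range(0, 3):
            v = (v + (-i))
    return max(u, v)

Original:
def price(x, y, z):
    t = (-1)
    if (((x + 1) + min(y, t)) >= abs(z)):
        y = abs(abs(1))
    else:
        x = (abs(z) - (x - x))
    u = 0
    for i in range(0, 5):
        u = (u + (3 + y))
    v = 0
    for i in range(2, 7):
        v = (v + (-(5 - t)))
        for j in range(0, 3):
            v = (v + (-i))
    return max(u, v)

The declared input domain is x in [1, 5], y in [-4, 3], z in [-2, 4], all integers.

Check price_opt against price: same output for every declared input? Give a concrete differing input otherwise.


Not equivalent: x=1, y=-4, z=-2 separates them (-5 vs -4).
price: t = -1; (((x + 1) + min(y, t)) >= abs(z)) -> false; x = 2; u = 0; [i=0]; u = -1; [i=1]; u = -2; [i=2]; u = -3; [i=3]; u = -4; [i=4]; u = -5; v = 0; [i=2]; v = -6; [j=0]; v = -8; [j=1]; v = -10; [j=2]; v = -12; [i=3]; v = -18; [j=0]; v = -21; [j=1]; v = -24; [j=2]; v = -27; [i=4]; v = -33; [j=0]; v = -37; [j=1]; v = -41; [j=2]; v = -45; [i=5]; v = -51; [j=0]; v = -56; [j=1]; v = -61; [j=2]; v = -66; [i=6]; v = -72; [j=0]; v = -78; [j=1]; v = -84; [j=2]; v = -90; return -5
price_opt: t = -1; ((x + (1 + min(y, t))) >= abs(z)) -> false; x = 2; u = 0; u = 0; [i=1]; u = -1; [i=2]; u = -2; [i=3]; u = -3; [i=4]; u = -4; v = 0; [i=2]; v = -6; [j=0]; v = -8; [j=1]; v = -10; [j=2]; v = -12; [i=3]; v = -18; [j=0]; v = -21; [j=1]; v = -24; [j=2]; v = -27; [i=4]; v = -33; [j=0]; v = -37; [j=1]; v = -41; [j=2]; v = -45; [i=5]; v = -51; [j=0]; v = -56; [j=1]; v = -61; [j=2]; v = -66; [i=6]; v = -72; [j=0]; v = -78; [j=1]; v = -84; [j=2]; v = -90; return -4
verdict: not equivalent; witness: x=1, y=-4, z=-2


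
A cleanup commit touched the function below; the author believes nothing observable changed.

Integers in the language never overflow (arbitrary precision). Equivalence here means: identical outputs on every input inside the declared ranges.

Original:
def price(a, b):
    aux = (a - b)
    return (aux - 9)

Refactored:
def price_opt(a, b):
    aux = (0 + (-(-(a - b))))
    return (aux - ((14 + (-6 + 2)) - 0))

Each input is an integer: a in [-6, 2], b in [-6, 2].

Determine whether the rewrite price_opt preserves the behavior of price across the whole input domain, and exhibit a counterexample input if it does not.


Take a=-6, b=-6.
price: aux = 0; return -9
price_opt: aux = 0; return -10
-9 vs -10 — the two versions disagree here.
verdict: not equivalent; witness: a=-6, b=-6


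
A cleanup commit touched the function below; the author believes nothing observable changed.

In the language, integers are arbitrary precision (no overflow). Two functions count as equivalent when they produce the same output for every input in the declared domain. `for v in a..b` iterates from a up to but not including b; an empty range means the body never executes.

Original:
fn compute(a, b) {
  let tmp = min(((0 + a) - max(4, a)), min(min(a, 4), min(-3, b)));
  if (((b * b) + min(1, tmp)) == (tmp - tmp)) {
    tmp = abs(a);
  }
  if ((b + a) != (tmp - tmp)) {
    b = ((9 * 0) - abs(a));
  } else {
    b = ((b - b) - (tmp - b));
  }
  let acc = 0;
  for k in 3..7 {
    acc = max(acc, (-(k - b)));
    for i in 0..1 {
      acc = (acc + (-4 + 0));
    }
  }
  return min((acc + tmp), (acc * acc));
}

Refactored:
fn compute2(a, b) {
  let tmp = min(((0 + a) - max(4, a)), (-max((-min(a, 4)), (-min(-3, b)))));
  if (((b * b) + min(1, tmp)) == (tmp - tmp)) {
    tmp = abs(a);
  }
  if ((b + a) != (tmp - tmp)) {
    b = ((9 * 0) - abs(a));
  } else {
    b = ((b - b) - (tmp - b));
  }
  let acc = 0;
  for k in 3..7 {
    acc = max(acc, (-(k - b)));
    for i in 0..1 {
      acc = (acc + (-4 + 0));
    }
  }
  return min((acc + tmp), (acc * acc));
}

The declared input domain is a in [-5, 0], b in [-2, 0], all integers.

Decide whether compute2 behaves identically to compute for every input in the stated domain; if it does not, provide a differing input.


Differences: min/max/abs usage differs — yet all 18 inputs agree.
verdict: equivalent


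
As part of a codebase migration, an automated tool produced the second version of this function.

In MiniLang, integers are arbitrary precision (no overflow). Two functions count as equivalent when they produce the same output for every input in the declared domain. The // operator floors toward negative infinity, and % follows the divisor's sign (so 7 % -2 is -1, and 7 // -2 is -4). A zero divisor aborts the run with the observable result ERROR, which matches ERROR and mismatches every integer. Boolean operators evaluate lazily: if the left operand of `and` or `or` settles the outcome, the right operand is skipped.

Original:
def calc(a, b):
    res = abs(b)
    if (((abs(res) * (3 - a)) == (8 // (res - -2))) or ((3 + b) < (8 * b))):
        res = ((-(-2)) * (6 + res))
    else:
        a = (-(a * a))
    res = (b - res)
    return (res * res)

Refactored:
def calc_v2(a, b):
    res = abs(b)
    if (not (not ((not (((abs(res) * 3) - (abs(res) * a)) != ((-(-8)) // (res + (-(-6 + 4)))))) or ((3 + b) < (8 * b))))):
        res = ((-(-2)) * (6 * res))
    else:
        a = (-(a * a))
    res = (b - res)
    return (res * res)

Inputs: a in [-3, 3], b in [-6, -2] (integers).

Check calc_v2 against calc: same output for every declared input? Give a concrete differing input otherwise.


Consider the input a=2, b=-2.
calc: res = 2; (((abs(res) * (3 - a)) == (8 // (res - -2))) or ((3 + b) < (8 * b))) -> true; res = 16; res = -18; return 324
calc_v2: res = 2; (not (not ((not (((abs(res) * 3) - (abs(res) * a)) != ((-(-8)) // (res + (-(-6 + 4)))))) or ((3 + b) < (8 * b))))) -> true; res = 24; res = -26; return 676
324 against 676: the behavior changed.
verdict: not equivalent; witness: a=2, b=-2


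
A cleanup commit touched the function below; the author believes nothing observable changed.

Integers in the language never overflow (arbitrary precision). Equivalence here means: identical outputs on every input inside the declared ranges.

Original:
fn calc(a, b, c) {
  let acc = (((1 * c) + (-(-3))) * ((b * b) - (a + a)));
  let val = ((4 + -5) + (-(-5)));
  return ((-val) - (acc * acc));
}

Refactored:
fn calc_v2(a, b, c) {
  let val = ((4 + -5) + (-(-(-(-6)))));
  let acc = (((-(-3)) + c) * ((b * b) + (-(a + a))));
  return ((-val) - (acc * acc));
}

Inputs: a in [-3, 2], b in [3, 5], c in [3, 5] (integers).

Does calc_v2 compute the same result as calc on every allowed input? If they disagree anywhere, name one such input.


These are not equivalent — on a=-3, b=3, c=3 the outputs split (-8104 vs -8105).
calc: acc = 90; val = 4; return -8104
calc_v2: val = 5; acc = 90; return -8105
verdict: not equivalent; witness: a=-3, b=3, c=3


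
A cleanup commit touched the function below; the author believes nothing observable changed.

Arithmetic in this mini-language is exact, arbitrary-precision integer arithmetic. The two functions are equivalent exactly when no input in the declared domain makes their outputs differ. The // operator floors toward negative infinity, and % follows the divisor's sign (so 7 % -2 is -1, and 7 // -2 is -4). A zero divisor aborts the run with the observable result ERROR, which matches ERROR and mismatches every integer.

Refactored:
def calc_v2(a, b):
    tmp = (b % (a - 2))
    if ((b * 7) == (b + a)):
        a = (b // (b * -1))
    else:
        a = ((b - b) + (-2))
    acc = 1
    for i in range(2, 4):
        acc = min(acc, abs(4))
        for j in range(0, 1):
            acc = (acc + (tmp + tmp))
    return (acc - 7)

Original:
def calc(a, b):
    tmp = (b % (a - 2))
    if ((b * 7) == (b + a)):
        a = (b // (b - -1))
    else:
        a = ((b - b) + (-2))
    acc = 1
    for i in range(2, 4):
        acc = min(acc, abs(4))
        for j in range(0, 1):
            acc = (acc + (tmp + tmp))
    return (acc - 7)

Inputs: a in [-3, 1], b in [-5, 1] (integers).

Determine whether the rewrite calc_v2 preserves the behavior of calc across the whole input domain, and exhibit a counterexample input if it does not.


These are not equivalent — on a=0, b=0 the outputs split (-6 vs ERROR).
calc: tmp = 0; ((b * 7) == (b + a)) -> true; a = 0; acc = 1; [i=2]; acc = 1; [j=0]; acc = 1; [i=3]; acc = 1; [j=0]; acc = 1; return -6
calc_v2: tmp = 0; ((b * 7) == (b + a)) -> true; division by zero -> ERROR
verdict: not equivalent; witness: a=0, b=0


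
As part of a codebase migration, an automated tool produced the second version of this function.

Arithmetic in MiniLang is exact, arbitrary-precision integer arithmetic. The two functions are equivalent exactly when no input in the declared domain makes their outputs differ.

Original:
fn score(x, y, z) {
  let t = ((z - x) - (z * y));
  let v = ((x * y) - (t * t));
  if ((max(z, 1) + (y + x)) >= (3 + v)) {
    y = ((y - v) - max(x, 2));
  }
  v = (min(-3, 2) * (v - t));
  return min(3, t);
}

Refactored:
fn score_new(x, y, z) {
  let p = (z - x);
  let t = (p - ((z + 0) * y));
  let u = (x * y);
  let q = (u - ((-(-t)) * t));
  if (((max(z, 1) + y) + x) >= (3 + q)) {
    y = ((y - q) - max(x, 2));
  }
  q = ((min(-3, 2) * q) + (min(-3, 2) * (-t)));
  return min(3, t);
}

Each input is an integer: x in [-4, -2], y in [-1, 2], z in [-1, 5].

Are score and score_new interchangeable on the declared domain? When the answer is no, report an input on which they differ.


The two versions differ — the changes include statement counts differ, constant usage differs, local variable names differ, min/max/abs usage differs, arithmetic usage differs.
Spot check at x=-3, y=0, z=5 — score: t=8, then v=-64, then ((max(z, 1) + (y + x)) >= (3 + v)) is true, then y=62, then v=216, then returns 3. score_new: p=8, then t=8, then u=0, then q=-64, then (((max(z, 1) + y) + x) >= (3 + q)) is true, then y=62, then q=216, then returns 3. Both give 3.
An exhaustive pass over the 84 declared inputs shows identical outputs.
verdict: equivalent


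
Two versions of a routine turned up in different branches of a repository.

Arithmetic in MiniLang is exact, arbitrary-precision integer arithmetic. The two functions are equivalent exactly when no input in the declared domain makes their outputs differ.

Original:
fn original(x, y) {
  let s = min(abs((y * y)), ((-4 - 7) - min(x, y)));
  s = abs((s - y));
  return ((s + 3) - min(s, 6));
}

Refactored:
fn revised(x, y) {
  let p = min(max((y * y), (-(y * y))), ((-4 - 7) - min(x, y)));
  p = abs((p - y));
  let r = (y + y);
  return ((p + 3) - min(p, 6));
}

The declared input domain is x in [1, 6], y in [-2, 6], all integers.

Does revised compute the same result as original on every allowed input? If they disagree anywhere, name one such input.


Although arithmetic usage differs; and local variable names differ; and statement counts differ; and min/max/abs usage differs, 54/54 inputs agree.
verdict: equivalent


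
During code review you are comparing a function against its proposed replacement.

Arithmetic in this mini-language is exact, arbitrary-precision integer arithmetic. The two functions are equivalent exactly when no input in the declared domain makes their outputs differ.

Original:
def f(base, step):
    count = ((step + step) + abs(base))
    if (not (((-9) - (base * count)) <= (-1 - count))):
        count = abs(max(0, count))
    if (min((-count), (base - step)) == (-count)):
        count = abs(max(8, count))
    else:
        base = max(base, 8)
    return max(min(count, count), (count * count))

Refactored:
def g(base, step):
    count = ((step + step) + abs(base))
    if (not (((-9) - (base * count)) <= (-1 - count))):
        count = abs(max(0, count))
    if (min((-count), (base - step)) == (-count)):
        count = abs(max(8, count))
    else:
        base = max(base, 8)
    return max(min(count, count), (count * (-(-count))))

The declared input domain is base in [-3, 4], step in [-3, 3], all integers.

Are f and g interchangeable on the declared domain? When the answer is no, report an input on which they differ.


Behavior is preserved: although same computation, different form, the outputs never diverge.
Tracing base=-3, step=2: f: count becomes 7; next (not (((-9) - (base * count)) <= (-1 - count))) evaluates to true; next count becomes 7; next (min((-count), (base - step)) == (-count)) evaluates to true; next count becomes 8; next final value 64 | g: count becomes 7; next (not (((-9) - (base * count)) <= (-1 - count))) evaluates to true; next count becomes 7; next (min((-count), (base - step)) == (-count)) evaluates to true; next count becomes 8; next final value 64 — matching result 64.
Every one of the 56 inputs gives matching results.
verdict: equivalent


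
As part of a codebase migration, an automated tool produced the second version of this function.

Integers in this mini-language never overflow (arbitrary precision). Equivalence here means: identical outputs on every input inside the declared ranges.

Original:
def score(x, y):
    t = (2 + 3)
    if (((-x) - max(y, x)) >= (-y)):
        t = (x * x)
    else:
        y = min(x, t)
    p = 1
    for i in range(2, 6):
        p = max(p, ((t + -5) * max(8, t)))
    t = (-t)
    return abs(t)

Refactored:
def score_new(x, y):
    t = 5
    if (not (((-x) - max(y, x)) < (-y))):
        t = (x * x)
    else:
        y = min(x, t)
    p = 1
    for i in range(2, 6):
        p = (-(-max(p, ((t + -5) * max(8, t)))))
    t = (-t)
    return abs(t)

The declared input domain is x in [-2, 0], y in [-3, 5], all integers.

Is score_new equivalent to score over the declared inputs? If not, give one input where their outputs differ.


Behavior is preserved: although constant usage differs; arithmetic usage differs; boolean connective usage differs; comparison usage differs, the outputs never diverge.
One worked example (x=-1, y=0) — score: t=5, then (((-x) - max(y, x)) >= (-y)) is true, then t=1, then p=1, then (i=2), then p=1, then (i=3), then p=1, then (i=4), then p=1, then (i=5), then p=1, then t=-1, then returns 1; score_new: t=5, then (not (((-x) - max(y, x)) < (-y))) is true, then t=1, then p=1, then (i=2), then p=1, then (i=3), then p=1, then (i=4), then p=1, then (i=5), then p=1, then t=-1, then returns 1; agreement on 1.
Checked all 27 inputs in the declared domain: the outputs agree on every one.
verdict: equivalent


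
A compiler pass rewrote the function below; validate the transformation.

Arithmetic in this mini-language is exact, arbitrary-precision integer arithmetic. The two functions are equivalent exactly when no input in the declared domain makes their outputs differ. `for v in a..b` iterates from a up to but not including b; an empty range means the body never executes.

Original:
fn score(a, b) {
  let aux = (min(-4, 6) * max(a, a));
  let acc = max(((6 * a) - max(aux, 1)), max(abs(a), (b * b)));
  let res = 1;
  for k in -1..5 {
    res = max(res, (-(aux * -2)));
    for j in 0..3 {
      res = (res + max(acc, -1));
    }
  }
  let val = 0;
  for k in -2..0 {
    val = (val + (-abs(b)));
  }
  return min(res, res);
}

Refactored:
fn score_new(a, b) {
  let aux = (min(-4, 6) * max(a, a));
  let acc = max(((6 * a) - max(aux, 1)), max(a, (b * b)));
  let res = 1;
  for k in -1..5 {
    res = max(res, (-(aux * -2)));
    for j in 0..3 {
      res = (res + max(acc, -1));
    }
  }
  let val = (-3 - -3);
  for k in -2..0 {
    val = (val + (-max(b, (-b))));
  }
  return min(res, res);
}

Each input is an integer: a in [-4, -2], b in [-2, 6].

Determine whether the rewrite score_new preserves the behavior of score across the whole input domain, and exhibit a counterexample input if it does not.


These are not equivalent — on a=-4, b=-1 the outputs split (104 vs 50).
score: aux becomes 16; next acc becomes 4; next res becomes 1; next at k=-1:; next res becomes 32; next at j=0:; next res becomes 36; next at j=1:; next res becomes 40; next at j=2:; next res becomes 44; next at k=0:; next res becomes 44; next at j=0:; next res becomes 48; next at j=1:; next res becomes 52; next at j=2:; next res becomes 56; next at k=1:; next res becomes 56; next at j=0:; next res becomes 60; next at j=1:; next res becomes 64; next at j=2:; next res becomes 68; next at k=2:; next res becomes 68; next at j=0:; next res becomes 72; next at j=1:; next res becomes 76; next at j=2:; next res becomes 80; next at k=3:; next res becomes 80; next at j=0:; next res becomes 84; next at j=1:; next res becomes 88; next at j=2:; next res becomes 92; next at k=4:; next res becomes 92; next at j=0:; next res becomes 96; next at j=1:; next res becomes 100; next at j=2:; next res becomes 104; next val becomes 0; next at k=-2:; next val becomes -1; next at k=-1:; next val becomes -2; next final value 104
score_new: aux becomes 16; next acc becomes 1; next res becomes 1; next at k=-1:; next res becomes 32; next at j=0:; next res becomes 33; next at j=1:; next res becomes 34; next at j=2:; next res becomes 35; next at k=0:; next res becomes 35; next at j=0:; next res becomes 36; next at j=1:; next res becomes 37; next at j=2:; next res becomes 38; next at k=1:; next res becomes 38; next at j=0:; next res becomes 39; next at j=1:; next res becomes 40; next at j=2:; next res becomes 41; next at k=2:; next res becomes 41; next at j=0:; next res becomes 42; next at j=1:; next res becomes 43; next at j=2:; next res becomes 44; next at k=3:; next res becomes 44; next at j=0:; next res becomes 45; next at j=1:; next res becomes 46; next at j=2:; next res becomes 47; next at k=4:; next res becomes 47; next at j=0:; next res becomes 48; next at j=1:; next res becomes 49; next at j=2:; next res becomes 50; next val becomes 0; next at k=-2:; next val becomes -1; next at k=-1:; next val becomes -2; next final value 50
verdict: not equivalent; witness: a=-4, b=-1


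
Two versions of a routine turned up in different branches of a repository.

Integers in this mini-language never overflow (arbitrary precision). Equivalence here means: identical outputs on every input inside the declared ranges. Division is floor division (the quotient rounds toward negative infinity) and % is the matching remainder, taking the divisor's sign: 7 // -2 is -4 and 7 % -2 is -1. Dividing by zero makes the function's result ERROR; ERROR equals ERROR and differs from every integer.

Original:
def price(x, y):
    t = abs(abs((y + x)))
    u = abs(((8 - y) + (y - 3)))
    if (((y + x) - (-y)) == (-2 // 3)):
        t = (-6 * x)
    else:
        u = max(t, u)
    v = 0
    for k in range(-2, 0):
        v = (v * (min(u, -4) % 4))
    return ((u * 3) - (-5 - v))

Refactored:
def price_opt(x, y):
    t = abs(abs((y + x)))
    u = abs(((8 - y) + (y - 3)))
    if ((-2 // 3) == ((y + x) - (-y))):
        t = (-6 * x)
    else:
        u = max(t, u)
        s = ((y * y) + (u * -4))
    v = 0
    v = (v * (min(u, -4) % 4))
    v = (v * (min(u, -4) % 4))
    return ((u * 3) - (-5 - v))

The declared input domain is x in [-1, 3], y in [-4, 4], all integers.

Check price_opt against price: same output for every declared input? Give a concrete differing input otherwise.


Comparing the listings, the differences include: constant usage differs; and loop structure differs; and statement counts differ; and arithmetic usage differs; and min/max/abs usage differs; and local variable names differ.
Tracing x=1, y=2: price: t := 3 | u := 5 | (((y + x) - (-y)) == (-2 // 3)): false | u := 5 | v := 0 | iter k=-2: | v := 0 | iter k=-1: | v := 0 | result 20 | price_opt: t := 3 | u := 5 | ((-2 // 3) == ((y + x) - (-y))): false | u := 5 | s := -16 | v := 0 | v := 0 | v := 0 | result 20 — matching result 20.
Every one of the 45 inputs gives matching results.
verdict: equivalent


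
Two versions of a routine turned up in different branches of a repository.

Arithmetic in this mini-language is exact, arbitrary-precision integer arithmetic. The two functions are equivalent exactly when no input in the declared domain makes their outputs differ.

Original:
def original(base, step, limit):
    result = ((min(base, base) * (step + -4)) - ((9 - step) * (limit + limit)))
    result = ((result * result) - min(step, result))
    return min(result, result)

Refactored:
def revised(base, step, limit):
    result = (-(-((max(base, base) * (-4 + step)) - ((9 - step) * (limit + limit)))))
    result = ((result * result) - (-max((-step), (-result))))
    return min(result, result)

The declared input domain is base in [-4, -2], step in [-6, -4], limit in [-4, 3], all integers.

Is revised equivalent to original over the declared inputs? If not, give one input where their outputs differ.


The one real change (`min(base, base)` became `max(base, base)`) has no effect anywhere in the declared ranges; all 72 inputs agree.
verdict: equivalent


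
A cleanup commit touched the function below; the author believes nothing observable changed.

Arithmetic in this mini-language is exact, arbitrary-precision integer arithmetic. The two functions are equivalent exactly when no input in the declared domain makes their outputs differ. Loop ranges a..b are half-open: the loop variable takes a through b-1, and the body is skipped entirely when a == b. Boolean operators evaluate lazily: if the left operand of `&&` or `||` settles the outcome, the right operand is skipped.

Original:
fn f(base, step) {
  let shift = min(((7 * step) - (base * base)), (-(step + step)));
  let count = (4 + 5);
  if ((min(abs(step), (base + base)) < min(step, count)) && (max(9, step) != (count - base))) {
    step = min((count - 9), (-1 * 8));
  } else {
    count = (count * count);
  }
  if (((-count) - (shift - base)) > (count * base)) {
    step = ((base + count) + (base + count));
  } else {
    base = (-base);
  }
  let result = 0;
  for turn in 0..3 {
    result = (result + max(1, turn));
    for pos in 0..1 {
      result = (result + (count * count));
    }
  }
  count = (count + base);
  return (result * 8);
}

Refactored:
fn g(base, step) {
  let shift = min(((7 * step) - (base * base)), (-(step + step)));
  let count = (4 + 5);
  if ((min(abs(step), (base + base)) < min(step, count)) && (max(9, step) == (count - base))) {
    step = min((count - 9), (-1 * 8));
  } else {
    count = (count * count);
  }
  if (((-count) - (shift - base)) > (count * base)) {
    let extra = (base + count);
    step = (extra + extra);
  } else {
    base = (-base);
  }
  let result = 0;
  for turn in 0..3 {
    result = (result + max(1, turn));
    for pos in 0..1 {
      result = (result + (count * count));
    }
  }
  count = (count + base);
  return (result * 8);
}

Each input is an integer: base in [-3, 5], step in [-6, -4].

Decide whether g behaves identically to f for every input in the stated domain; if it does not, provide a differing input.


Take base=-3, step=-5.
f: shift=-44, then count=9, then ((min(abs(step), (base + base)) < min(step, count)) && (max(9, step) != (count - base))) is true, then step=-8, then (((-count) - (shift - base)) > (count * base)) is true, then step=12, then result=0, then (turn=0), then result=1, then (pos=0), then result=82, then (turn=1), then result=83, then (pos=0), then result=164, then (turn=2), then result=166, then (pos=0), then result=247, then count=6, then returns 1976
g: shift=-44, then count=9, then ((min(abs(step), (base + base)) < min(step, count)) && (max(9, step) == (count - base))) is false, then count=81, then (((-count) - (shift - base)) > (count * base)) is true, then extra=78, then step=156, then result=0, then (turn=0), then result=1, then (pos=0), then result=6562, then (turn=1), then result=6563, then (pos=0), then result=13124, then (turn=2), then result=13126, then (pos=0), then result=19687, then count=78, then returns 157496
1976 != 157496, so the rewrite changes behavior.
verdict: not equivalent; witness: base=-3, step=-5


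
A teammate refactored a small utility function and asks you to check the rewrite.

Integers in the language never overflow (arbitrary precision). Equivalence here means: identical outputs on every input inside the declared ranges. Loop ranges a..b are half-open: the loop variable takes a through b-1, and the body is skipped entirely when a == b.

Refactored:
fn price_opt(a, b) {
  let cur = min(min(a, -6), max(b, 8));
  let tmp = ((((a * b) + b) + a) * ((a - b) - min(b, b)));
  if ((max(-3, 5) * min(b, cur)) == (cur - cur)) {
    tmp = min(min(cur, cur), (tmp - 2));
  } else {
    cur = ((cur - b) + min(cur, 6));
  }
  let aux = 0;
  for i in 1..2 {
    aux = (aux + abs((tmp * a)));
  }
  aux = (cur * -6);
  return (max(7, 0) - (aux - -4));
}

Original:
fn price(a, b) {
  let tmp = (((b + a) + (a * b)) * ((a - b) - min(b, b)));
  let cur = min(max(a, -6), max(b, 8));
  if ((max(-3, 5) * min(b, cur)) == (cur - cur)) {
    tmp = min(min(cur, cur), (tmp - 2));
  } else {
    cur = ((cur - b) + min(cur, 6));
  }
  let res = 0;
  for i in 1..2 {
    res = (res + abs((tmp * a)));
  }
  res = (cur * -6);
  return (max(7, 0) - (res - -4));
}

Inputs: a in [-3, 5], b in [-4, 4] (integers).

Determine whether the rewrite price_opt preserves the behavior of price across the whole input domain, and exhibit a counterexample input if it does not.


Not equivalent: a=-3, b=-4 separates them (-9 vs -45).
price: tmp = 25; cur = -3; ((max(-3, 5) * min(b, cur)) == (cur - cur)) -> false; cur = -2; res = 0; [i=1]; res = 75; res = 12; return -9
price_opt: cur = -6; tmp = 25; ((max(-3, 5) * min(b, cur)) == (cur - cur)) -> false; cur = -8; aux = 0; [i=1]; aux = 75; aux = 48; return -45
verdict: not equivalent; witness: a=-3, b=-4


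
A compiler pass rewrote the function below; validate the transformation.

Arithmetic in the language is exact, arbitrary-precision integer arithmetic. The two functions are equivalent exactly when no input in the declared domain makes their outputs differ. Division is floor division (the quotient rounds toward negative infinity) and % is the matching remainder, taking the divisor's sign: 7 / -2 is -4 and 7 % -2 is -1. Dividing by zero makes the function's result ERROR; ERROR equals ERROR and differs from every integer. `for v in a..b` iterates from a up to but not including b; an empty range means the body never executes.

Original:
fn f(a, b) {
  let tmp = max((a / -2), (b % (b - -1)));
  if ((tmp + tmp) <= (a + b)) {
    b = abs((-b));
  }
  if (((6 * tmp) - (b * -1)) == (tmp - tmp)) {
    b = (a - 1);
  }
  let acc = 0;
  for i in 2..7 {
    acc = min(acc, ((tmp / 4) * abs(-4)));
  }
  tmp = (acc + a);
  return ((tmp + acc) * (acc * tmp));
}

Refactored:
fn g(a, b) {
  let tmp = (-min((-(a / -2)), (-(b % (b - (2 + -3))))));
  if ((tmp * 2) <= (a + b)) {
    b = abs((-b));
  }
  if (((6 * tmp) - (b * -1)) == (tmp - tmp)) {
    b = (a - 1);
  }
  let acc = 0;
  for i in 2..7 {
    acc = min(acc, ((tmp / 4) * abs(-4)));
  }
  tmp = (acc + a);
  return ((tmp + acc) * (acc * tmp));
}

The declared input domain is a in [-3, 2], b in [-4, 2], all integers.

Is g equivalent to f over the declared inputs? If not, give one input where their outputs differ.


Side by side, the visible changes include: constant usage differs, plus min/max/abs usage differs, plus arithmetic usage differs.
As a probe, take a=-2, b=-3: f runs tmp becomes 1; next ((tmp + tmp) <= (a + b)) evaluates to false; next (((6 * tmp) - (b * -1)) == (tmp - tmp)) evaluates to false; next acc becomes 0; next at i=2:; next acc becomes 0; next at i=3:; next acc becomes 0; next at i=4:; next acc becomes 0; next at i=5:; next acc becomes 0; next at i=6:; next acc becomes 0; next tmp becomes -2; next final value 0; g runs tmp becomes 1; next ((tmp * 2) <= (a + b)) evaluates to false; next (((6 * tmp) - (b * -1)) == (tmp - tmp)) evaluates to false; next acc becomes 0; next at i=2:; next acc becomes 0; next at i=3:; next acc becomes 0; next at i=4:; next acc becomes 0; next at i=5:; next acc becomes 0; next at i=6:; next acc becomes 0; next tmp becomes -2; next final value 0; both end at 0.
Every one of the 42 inputs gives matching results.
verdict: equivalent


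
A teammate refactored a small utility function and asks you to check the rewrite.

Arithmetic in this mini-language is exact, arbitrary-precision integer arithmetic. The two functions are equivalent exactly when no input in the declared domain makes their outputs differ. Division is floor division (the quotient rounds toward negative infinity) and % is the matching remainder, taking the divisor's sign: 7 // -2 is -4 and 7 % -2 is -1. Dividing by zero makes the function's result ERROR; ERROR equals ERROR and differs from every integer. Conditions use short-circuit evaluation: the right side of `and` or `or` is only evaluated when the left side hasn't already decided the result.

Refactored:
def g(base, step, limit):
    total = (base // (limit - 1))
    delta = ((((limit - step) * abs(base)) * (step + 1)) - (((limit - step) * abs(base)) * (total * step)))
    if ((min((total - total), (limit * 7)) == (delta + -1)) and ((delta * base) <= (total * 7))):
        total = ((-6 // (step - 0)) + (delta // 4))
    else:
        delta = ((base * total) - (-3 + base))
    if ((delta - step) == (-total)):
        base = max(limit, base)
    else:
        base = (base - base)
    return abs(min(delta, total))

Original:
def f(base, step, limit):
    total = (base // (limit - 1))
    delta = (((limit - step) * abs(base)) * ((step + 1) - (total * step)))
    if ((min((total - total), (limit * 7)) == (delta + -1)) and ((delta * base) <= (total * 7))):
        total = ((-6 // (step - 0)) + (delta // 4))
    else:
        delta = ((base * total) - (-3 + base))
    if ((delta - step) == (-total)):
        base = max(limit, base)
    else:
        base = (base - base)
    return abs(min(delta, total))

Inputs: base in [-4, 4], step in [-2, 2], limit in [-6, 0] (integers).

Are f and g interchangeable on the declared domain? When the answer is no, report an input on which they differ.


Side by side, the visible changes include: min/max/abs usage differs; arithmetic usage differs.
Spot check at base=-1, step=2, limit=0 — f: total becomes 1; next delta becomes -2; next ((min((total - total), (limit * 7)) == (delta + -1)) and ((delta * base) <= (total * 7))) evaluates to false; next delta becomes 3; next ((delta - step) == (-total)) evaluates to false; next base becomes 0; next final value 1. g: total becomes 1; next delta becomes -2; next ((min((total - total), (limit * 7)) == (delta + -1)) and ((delta * base) <= (total * 7))) evaluates to false; next delta becomes 3; next ((delta - step) == (-total)) evaluates to false; next base becomes 0; next final value 1. Both give 1.
An exhaustive pass over the 315 declared inputs shows identical outputs.
verdict: equivalent


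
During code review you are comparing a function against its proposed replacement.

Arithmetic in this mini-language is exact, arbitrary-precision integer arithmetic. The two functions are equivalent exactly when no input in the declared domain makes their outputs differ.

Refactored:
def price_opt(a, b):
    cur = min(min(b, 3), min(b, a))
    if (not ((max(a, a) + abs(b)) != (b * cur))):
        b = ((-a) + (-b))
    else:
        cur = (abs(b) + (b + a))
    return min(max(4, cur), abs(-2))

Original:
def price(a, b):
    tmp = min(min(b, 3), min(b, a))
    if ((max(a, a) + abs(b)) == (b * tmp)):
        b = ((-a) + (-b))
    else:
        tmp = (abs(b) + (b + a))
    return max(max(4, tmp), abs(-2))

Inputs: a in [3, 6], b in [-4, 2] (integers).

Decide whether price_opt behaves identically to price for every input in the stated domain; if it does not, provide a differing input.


Evaluate both at a=3, b=-4.
price: tmp=-4, then ((max(a, a) + abs(b)) == (b * tmp)) is false, then tmp=3, then returns 4
price_opt: cur=-4, then (not ((max(a, a) + abs(b)) != (b * cur))) is false, then cur=3, then returns 2
4 against 2: the behavior changed.
verdict: not equivalent; witness: a=3, b=-4


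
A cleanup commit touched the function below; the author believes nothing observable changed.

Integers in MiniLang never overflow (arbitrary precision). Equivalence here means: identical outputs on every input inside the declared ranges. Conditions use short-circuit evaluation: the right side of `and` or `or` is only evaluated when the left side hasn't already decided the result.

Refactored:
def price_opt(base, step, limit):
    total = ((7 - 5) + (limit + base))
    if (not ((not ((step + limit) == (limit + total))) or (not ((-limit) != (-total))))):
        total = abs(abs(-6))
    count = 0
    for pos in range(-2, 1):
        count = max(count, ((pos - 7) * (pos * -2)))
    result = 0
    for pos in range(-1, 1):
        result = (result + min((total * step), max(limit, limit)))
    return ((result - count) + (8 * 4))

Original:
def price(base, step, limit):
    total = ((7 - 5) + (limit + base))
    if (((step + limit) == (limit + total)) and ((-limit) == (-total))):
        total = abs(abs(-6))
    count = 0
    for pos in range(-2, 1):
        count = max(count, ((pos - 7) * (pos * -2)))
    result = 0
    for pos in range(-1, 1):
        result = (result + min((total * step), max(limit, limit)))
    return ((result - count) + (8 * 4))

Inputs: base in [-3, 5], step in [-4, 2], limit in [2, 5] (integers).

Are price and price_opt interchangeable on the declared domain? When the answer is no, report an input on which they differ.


There is a counterexample at base=-3, step=1, limit=2: 34 on one side, 36 on the other.
price: total becomes 1; next (((step + limit) == (limit + total)) and ((-limit) == (-total))) evaluates to false; next count becomes 0; next at pos=-2:; next count becomes 0; next at pos=-1:; next count becomes 0; next at pos=0:; next count becomes 0; next result becomes 0; next at pos=-1:; next result becomes 1; next at pos=0:; next result becomes 2; next final value 34
price_opt: total becomes 1; next (not ((not ((step + limit) == (limit + total))) or (not ((-limit) != (-total))))) evaluates to true; next total becomes 6; next count becomes 0; next at pos=-2:; next count becomes 0; next at pos=-1:; next count becomes 0; next at pos=0:; next count becomes 0; next result becomes 0; next at pos=-1:; next result becomes 2; next at pos=0:; next result becomes 4; next final value 36
verdict: not equivalent; witness: base=-3, step=1, limit=2
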